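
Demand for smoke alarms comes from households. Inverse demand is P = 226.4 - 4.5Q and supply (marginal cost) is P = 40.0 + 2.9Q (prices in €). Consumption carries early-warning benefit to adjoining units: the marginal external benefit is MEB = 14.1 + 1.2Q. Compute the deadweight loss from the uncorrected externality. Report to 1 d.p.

DWL = €158.5

Market equilibrium (private): 40.0 + 2.9Q = 226.4 - 4.5Q → Q_m = 25.1892.
Social marginal benefit = demand + MEB = 240.5 - 3.3Q.
Set SMB = MC: 240.5 - 3.3Q = 40.0 + 2.9Q → Q* = 32.3387.
The welfare-loss triangle has base |Q_m − Q*| and height MEB(Q_m) (the vertical gap between SMB and MC is zero at Q* and MEB at Q_m).
DWL = ½ × 7.1495 × 44.3270 = 158.4579.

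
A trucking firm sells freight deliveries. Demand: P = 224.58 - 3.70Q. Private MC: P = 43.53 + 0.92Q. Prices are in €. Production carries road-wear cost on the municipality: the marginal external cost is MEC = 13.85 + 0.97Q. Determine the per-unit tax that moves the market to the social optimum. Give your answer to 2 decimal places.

Social marginal cost = private MC + MEC = 57.38 + 1.89Q.
Set SMC = demand: 57.38 + 1.89Q = 224.58 - 3.70Q → Q* = 29.9106.
The Pigouvian tax equals MEC at Q*: 13.85 + 0.97×29.9106 = 42.8633.

tax = €42.86 per unit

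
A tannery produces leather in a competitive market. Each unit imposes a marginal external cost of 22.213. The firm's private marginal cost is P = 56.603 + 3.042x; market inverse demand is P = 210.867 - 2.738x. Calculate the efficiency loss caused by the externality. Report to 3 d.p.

Market equilibrium (private): 56.603 + 3.042x = 210.867 - 2.738x → x_m = 26.6893.
Social marginal cost = private MC + MEC = 78.816 + 3.042x.
Set SMC = demand: 78.816 + 3.042x = 210.867 - 2.738x → x* = 22.8462.
Height of the DWL triangle at x_m is SMC(x_m) − demand(x_m) = MEC(x_m) = 22.2130.
DWL = ½ × 3.8431 × 22.2130 = 42.6834.

DWL = 42.683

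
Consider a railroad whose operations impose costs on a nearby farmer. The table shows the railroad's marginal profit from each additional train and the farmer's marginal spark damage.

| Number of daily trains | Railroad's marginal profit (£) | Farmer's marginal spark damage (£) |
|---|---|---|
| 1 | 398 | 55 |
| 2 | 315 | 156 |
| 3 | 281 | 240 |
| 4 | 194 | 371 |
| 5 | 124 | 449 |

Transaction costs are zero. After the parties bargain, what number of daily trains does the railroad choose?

Bargaining reaches the level where marginal profit last exceeds marginal spark damage.
That holds through level 3 (281 ≥ 240) but not at 4 (194 < 371).

3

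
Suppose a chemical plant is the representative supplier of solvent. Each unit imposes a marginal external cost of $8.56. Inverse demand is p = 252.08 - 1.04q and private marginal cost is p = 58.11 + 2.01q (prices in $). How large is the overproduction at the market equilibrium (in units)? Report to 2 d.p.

Market equilibrium (private): 58.11 + 2.01q = 252.08 - 1.04q → q_m = 63.5967.
Social marginal cost = private MC + MEC = 66.67 + 2.01q.
Set SMC = demand: 66.67 + 2.01q = 252.08 - 1.04q → q* = 60.7902.
Gap = |63.5967 − 60.7902| = 2.8065.

2.81 units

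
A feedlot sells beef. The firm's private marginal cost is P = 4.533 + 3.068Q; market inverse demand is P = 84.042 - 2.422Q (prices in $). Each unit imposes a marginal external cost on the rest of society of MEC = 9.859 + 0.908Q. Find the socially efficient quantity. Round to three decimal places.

Q* = 10.886

Social marginal cost = private MC + MEC = 14.392 + 3.976Q.
Set SMC = demand: 14.392 + 3.976Q = 84.042 - 2.422Q → Q* = 10.8862.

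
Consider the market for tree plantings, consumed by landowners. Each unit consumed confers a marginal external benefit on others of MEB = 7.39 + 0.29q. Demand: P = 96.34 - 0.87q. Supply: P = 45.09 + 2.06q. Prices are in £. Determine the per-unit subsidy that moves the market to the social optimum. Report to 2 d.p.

Social marginal benefit = demand + MEB = 103.73 - 0.58q.
Set SMB = MC: 103.73 - 0.58q = 45.09 + 2.06q → q* = 22.2121.
The Pigouvian subsidy equals MEB at q*: 7.39 + 0.29×22.2121 = 13.8315.

subsidy = £13.83 per unit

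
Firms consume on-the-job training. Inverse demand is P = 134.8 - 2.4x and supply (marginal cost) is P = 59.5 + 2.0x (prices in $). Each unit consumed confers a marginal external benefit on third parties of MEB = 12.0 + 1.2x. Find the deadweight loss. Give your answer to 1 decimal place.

Market equilibrium (private): 59.5 + 2.0x = 134.8 - 2.4x → x_m = 17.1136.
Social marginal benefit = demand + MEB = 146.8 - 1.2x.
Set SMB = MC: 146.8 - 1.2x = 59.5 + 2.0x → x* = 27.2813.
Between x* and x_m the wedge SMB − MC runs linearly from 0 to MEB(x_m), so the loss is a triangle.
DWL = ½ × 10.1677 × 32.5364 = 165.4102.

DWL = $165.4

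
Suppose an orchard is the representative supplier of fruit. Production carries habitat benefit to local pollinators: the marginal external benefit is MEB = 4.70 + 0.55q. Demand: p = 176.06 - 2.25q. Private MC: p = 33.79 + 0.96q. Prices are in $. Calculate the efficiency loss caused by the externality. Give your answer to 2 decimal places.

DWL = $158.92

Market equilibrium (private): 33.79 + 0.96q = 176.06 - 2.25q → q_m = 44.3209.
Social marginal cost = private MC − MEB = 29.09 + 0.41q.
Set SMC = demand: 29.09 + 0.41q = 176.06 - 2.25q → q* = 55.2519.
The loss is the area between SMC and demand from q* to q_m; with linear curves that's a triangle of height MEB(q_m).
DWL = ½ × 10.9310 × 29.0765 = 158.9176.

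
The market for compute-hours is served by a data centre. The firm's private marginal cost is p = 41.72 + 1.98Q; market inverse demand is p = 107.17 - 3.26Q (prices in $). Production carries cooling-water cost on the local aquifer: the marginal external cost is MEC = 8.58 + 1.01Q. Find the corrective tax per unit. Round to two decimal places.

Social marginal cost = private MC + MEC = 50.30 + 2.99Q.
Set SMC = demand: 50.30 + 2.99Q = 107.17 - 3.26Q → Q* = 9.0992.
The Pigouvian tax equals MEC at Q*: 8.58 + 1.01×9.0992 = 17.7702.

tax = $17.77 per unit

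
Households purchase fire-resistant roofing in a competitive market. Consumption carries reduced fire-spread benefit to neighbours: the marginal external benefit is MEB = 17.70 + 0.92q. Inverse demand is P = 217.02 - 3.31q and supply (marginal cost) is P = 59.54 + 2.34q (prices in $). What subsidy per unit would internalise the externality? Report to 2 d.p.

subsidy = $51.77 per unit

Social marginal benefit = demand + MEB = 234.72 - 2.39q.
Set SMB = MC: 234.72 - 2.39q = 59.54 + 2.34q → q* = 37.0359.
The Pigouvian subsidy equals MEB at q*: 17.70 + 0.92×37.0359 = 51.7730.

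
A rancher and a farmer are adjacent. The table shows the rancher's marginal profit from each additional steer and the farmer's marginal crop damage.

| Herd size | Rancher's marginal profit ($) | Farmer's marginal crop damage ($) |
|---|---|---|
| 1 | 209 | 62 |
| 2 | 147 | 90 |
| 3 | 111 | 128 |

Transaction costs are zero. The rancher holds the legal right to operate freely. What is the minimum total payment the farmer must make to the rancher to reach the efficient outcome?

$111

Left alone the rancher would choose level 3 (marginal profit stays positive).
Efficient level: k* = 2 (marginal profit ≥ marginal crop damage through 2).
The farmer must at least cover the rancher's forgone profit from cutting 3→2: 111 = 111.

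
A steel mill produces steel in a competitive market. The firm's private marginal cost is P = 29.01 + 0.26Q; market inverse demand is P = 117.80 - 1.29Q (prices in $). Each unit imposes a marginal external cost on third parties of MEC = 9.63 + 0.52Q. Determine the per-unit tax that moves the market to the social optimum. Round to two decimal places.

Social marginal cost = private MC + MEC = 38.64 + 0.78Q.
Set SMC = demand: 38.64 + 0.78Q = 117.80 - 1.29Q → Q* = 38.2415.
The Pigouvian tax equals MEC at Q*: 9.63 + 0.52×38.2415 = 29.5156.

tax = $29.52 per unit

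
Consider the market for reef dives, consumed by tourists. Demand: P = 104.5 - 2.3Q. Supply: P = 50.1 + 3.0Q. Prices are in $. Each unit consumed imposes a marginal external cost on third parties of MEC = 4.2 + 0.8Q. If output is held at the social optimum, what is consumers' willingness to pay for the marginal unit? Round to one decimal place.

P = $85.6

Social marginal benefit = demand − MEC = 100.3 - 3.1Q.
Set SMB = MC: 100.3 - 3.1Q = 50.1 + 3.0Q → Q* = 8.2295.
Consumer price on the demand curve at Q*: 104.5 − 2.3×8.2295 = 85.5722.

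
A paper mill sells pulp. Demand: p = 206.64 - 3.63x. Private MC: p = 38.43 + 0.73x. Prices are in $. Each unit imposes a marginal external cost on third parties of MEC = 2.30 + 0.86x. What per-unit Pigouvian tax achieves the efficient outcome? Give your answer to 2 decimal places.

tax = $29.63 per unit

Social marginal cost = private MC + MEC = 40.73 + 1.59x.
Set SMC = demand: 40.73 + 1.59x = 206.64 - 3.63x → x* = 31.7835.
The Pigouvian tax equals MEC at x*: 2.30 + 0.86×31.7835 = 29.6338.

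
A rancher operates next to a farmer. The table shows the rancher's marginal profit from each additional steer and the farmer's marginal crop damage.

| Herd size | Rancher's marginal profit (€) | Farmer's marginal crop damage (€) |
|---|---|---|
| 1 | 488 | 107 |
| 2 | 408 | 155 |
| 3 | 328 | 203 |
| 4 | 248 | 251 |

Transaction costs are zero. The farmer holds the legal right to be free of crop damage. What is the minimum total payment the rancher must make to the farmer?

€465

Efficient level: marginal profit ≥ marginal crop damage through level 3, so k* = 3.
With the farmer holding the right, the rancher must at least compensate total damage at k*: 107 + 155 + 203 = 465.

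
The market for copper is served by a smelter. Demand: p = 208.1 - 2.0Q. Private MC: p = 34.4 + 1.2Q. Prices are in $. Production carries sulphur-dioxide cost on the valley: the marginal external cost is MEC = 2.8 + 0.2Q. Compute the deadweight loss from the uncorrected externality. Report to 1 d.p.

Market equilibrium (private): 34.4 + 1.2Q = 208.1 - 2.0Q → Q_m = 54.2813.
Social marginal cost = private MC + MEC = 37.2 + 1.4Q.
Set SMC = demand: 37.2 + 1.4Q = 208.1 - 2.0Q → Q* = 50.2647.
The loss is the area between SMC and demand from Q* to Q_m; with linear curves that's a triangle of height MEC(Q_m).
DWL = ½ × 4.0166 × 13.6563 = 27.4259.

DWL = $27.4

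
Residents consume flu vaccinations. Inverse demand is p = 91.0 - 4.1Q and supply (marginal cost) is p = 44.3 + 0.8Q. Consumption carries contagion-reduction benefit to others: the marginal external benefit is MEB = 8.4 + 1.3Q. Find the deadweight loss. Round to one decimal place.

Market equilibrium (private): 44.3 + 0.8Q = 91.0 - 4.1Q → Q_m = 9.5306.
Social marginal benefit = demand + MEB = 99.4 - 2.8Q.
Set SMB = MC: 99.4 - 2.8Q = 44.3 + 0.8Q → Q* = 15.3056.
The loss is the area between SMB and MC from Q* to Q_m; with linear curves that's a triangle of height MEB(Q_m).
DWL = ½ × 5.7750 × 20.7898 = 60.0305.

DWL = 60.0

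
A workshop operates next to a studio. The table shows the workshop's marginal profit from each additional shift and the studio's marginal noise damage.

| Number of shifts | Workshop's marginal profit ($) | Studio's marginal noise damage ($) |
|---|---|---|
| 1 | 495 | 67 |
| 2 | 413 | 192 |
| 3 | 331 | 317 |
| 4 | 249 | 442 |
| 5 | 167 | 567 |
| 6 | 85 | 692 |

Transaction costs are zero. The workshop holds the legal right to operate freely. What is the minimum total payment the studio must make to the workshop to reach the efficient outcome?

Left alone the workshop would choose level 6 (marginal profit stays positive).
Efficient level: k* = 3 (marginal profit ≥ marginal noise damage through 3).
The studio must at least cover the workshop's forgone profit from cutting 6→3: 249 + 167 + 85 = 501.

$501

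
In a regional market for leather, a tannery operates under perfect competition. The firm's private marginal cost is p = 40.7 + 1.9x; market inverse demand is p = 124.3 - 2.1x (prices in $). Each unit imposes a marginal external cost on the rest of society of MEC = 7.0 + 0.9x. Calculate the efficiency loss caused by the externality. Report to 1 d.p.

DWL = $68.0

Market equilibrium (private): 40.7 + 1.9x = 124.3 - 2.1x → x_m = 20.9000.
Social marginal cost = private MC + MEC = 47.7 + 2.8x.
Set SMC = demand: 47.7 + 2.8x = 124.3 - 2.1x → x* = 15.6327.
Between x* and x_m the wedge SMC − demand runs linearly from 0 to MEC(x_m), so the loss is a triangle.
DWL = ½ × 5.2673 × 25.8100 = 67.9745.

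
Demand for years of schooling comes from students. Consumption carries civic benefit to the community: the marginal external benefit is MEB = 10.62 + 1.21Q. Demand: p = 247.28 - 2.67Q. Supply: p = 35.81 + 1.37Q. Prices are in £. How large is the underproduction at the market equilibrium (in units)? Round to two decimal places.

Market equilibrium (private): 35.81 + 1.37Q = 247.28 - 2.67Q → Q_m = 52.3441.
Social marginal benefit = demand + MEB = 257.90 - 1.46Q.
Set SMB = MC: 257.90 - 1.46Q = 35.81 + 1.37Q → Q* = 78.4770.
Gap = |52.3441 − 78.4770| = 26.1329.

26.13 units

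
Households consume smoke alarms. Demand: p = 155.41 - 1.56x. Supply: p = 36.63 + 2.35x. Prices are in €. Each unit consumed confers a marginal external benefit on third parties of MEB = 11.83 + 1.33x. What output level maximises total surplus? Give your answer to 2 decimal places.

x* = 50.62

Social marginal benefit = demand + MEB = 167.24 - 0.23x.
Set SMB = MC: 167.24 - 0.23x = 36.63 + 2.35x → x* = 50.6240.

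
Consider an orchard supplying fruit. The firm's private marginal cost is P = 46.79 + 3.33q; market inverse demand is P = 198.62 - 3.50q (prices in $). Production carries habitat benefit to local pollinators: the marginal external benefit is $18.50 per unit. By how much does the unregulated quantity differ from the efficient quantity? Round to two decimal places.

2.71 units

Market equilibrium (private): 46.79 + 3.33q = 198.62 - 3.50q → q_m = 22.2299.
Social marginal cost = private MC − MEB = 28.29 + 3.33q.
Set SMC = demand: 28.29 + 3.33q = 198.62 - 3.50q → q* = 24.9385.
Gap = |22.2299 − 24.9385| = 2.7086.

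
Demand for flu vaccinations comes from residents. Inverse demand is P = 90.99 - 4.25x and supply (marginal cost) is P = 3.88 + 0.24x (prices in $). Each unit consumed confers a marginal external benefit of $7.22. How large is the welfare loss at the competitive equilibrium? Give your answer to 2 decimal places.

Market equilibrium (private): 3.88 + 0.24x = 90.99 - 4.25x → x_m = 19.4009.
Social marginal benefit = demand + MEB = 98.21 - 4.25x.
Set SMB = MC: 98.21 - 4.25x = 3.88 + 0.24x → x* = 21.0089.
The welfare-loss triangle has base |x_m − x*| and height MEB(x_m) (the vertical gap between SMB and MC is zero at x* and MEB at x_m).
DWL = ½ × 1.6080 × 7.2200 = 5.8049.

DWL = $5.80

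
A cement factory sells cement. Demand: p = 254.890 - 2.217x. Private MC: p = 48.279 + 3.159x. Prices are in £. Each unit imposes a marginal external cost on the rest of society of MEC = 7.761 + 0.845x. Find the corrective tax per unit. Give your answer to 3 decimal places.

Social marginal cost = private MC + MEC = 56.040 + 4.004x.
Set SMC = demand: 56.040 + 4.004x = 254.890 - 2.217x → x* = 31.9643.
The Pigouvian tax equals MEC at x*: 7.761 + 0.845×31.9643 = 34.7708.

tax = £34.771 per unit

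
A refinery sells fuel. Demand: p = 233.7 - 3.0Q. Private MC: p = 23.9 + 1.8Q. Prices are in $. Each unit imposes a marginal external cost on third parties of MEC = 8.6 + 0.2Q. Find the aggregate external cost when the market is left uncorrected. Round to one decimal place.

$566.9

Market equilibrium (private): 23.9 + 1.8Q = 233.7 - 3.0Q → Q_m = 43.7083.
Total external cost = ∫₀^{Q_m} (8.6 + 0.2Q) dQ = 8.6×43.7083 + ½×0.2×43.7083² = 566.9329.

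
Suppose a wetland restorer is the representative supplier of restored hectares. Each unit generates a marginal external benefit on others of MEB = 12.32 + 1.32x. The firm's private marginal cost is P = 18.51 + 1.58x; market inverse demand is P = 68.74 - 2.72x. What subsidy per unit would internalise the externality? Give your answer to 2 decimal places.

subsidy = 40.03 per unit

Social marginal cost = private MC − MEB = 6.19 + 0.26x.
Set SMC = demand: 6.19 + 0.26x = 68.74 - 2.72x → x* = 20.9899.
The Pigouvian subsidy equals MEB at x*: 12.32 + 1.32×20.9899 = 40.0267.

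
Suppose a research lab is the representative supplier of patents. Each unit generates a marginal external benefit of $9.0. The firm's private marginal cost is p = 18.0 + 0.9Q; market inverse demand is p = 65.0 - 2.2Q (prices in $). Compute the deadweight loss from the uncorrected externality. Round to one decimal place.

DWL = $13.1

Market equilibrium (private): 18.0 + 0.9Q = 65.0 - 2.2Q → Q_m = 15.1613.
Social marginal cost = private MC − MEB = 9.0 + 0.9Q.
Set SMC = demand: 9.0 + 0.9Q = 65.0 - 2.2Q → Q* = 18.0645.
Between Q* and Q_m the wedge demand − SMC runs linearly from 0 to MEB(Q_m), so the loss is a triangle.
DWL = ½ × 2.9032 × 9.0000 = 13.0644.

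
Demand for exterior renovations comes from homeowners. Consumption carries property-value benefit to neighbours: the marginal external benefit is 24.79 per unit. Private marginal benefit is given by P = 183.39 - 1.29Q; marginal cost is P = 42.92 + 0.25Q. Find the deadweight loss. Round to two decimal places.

DWL = 199.53

Market equilibrium (private): 42.92 + 0.25Q = 183.39 - 1.29Q → Q_m = 91.2143.
Social marginal benefit = demand + MEB = 208.18 - 1.29Q.
Set SMB = MC: 208.18 - 1.29Q = 42.92 + 0.25Q → Q* = 107.3117.
The welfare-loss triangle has base |Q_m − Q*| and height MEB(Q_m) (the vertical gap between SMB and MC is zero at Q* and MEB at Q_m).
DWL = ½ × 16.0974 × 24.7900 = 199.5273.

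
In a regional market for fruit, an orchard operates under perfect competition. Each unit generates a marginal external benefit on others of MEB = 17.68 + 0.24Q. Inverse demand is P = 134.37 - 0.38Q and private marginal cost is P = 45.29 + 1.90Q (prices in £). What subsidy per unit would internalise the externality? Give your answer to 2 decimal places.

Social marginal cost = private MC − MEB = 27.61 + 1.66Q.
Set SMC = demand: 27.61 + 1.66Q = 134.37 - 0.38Q → Q* = 52.3333.
The Pigouvian subsidy equals MEB at Q*: 17.68 + 0.24×52.3333 = 30.2400.

subsidy = £30.24 per unit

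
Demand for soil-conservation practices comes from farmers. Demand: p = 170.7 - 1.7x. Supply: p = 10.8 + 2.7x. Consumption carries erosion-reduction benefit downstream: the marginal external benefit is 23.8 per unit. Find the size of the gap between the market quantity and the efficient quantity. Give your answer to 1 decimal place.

5.4 units

Market equilibrium (private): 10.8 + 2.7x = 170.7 - 1.7x → x_m = 36.3409.
Social marginal benefit = demand + MEB = 194.5 - 1.7x.
Set SMB = MC: 194.5 - 1.7x = 10.8 + 2.7x → x* = 41.7500.
Gap = |36.3409 − 41.7500| = 5.4091.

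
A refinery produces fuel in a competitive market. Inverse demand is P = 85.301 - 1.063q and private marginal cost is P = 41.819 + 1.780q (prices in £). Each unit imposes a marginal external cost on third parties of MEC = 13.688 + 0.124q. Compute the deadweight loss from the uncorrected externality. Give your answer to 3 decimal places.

DWL = £40.930

Market equilibrium (private): 41.819 + 1.780q = 85.301 - 1.063q → q_m = 15.2944.
Social marginal cost = private MC + MEC = 55.507 + 1.904q.
Set SMC = demand: 55.507 + 1.904q = 85.301 - 1.063q → q* = 10.0418.
The loss is the area between SMC and demand from q* to q_m; with linear curves that's a triangle of height MEC(q_m).
DWL = ½ × 5.2526 × 15.5845 = 40.9296.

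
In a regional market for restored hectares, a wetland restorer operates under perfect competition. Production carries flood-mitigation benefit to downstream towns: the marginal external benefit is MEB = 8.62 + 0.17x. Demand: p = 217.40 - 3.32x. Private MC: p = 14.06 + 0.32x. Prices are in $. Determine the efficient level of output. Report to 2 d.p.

Social marginal cost = private MC − MEB = 5.44 + 0.15x.
Set SMC = demand: 5.44 + 0.15x = 217.40 - 3.32x → x* = 61.0836.

x* = 61.08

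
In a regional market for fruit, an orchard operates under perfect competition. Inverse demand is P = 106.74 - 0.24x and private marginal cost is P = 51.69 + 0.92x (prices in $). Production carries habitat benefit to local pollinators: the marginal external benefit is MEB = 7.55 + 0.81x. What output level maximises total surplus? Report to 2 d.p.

x* = 178.86

Social marginal cost = private MC − MEB = 44.14 + 0.11x.
Set SMC = demand: 44.14 + 0.11x = 106.74 - 0.24x → x* = 178.8571.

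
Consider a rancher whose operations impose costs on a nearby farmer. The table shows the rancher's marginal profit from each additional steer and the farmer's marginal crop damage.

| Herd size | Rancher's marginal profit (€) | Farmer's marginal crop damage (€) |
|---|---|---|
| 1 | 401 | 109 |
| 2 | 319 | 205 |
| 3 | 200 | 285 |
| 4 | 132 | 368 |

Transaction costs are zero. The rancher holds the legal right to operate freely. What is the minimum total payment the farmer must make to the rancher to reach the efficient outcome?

Left alone the rancher would choose level 4 (marginal profit stays positive).
Efficient level: k* = 2 (marginal profit ≥ marginal crop damage through 2).
The farmer must at least cover the rancher's forgone profit from cutting 4→2: 200 + 132 = 332.

€332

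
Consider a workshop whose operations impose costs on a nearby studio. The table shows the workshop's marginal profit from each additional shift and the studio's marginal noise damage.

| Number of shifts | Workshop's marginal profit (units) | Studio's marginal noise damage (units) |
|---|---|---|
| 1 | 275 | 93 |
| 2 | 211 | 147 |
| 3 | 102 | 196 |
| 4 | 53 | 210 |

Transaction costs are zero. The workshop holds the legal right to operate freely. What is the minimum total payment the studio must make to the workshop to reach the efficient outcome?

Left alone the workshop would choose level 4 (marginal profit stays positive).
Efficient level: k* = 2 (marginal profit ≥ marginal noise damage through 2).
The studio must at least cover the workshop's forgone profit from cutting 4→2: 102 + 53 = 155.

155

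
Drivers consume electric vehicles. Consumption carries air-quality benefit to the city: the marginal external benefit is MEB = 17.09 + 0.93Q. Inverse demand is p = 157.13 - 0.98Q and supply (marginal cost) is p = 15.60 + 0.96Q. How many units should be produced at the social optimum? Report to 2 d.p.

Social marginal benefit = demand + MEB = 174.22 - 0.05Q.
Set SMB = MC: 174.22 - 0.05Q = 15.60 + 0.96Q → Q* = 157.0495.

Q* = 157.05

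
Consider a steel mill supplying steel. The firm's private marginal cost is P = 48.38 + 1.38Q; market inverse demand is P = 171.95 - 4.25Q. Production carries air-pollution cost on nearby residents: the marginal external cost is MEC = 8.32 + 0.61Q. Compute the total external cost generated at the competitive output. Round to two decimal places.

329.54

Market equilibrium (private): 48.38 + 1.38Q = 171.95 - 4.25Q → Q_m = 21.9485.
Total external cost = ∫₀^{Q_m} (8.32 + 0.61Q) dQ = 8.32×21.9485 + ½×0.61×21.9485² = 329.5412.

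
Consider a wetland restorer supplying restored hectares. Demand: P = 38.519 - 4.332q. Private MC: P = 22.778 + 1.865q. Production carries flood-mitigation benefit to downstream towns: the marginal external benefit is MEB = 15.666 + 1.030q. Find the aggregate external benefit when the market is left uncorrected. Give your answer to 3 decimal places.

Market equilibrium (private): 22.778 + 1.865q = 38.519 - 4.332q → q_m = 2.5401.
Total external benefit = ∫₀^{q_m} (15.666 + 1.030q) dq = 15.666×2.5401 + ½×1.030×2.5401² = 43.1160.

43.116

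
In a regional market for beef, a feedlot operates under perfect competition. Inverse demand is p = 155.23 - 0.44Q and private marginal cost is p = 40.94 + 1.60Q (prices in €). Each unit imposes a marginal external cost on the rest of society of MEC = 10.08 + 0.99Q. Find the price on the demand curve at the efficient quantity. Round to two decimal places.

P = €140.10

Social marginal cost = private MC + MEC = 51.02 + 2.59Q.
Set SMC = demand: 51.02 + 2.59Q = 155.23 - 0.44Q → Q* = 34.3927.
Consumer price on the demand curve at Q*: 155.23 − 0.44×34.3927 = 140.0972.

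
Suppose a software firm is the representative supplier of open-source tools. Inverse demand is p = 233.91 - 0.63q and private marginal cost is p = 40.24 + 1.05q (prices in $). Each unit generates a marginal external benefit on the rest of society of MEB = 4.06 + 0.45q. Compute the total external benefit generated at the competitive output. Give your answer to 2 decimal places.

$3458.16

Market equilibrium (private): 40.24 + 1.05q = 233.91 - 0.63q → q_m = 115.2798.
Total external benefit = ∫₀^{q_m} (4.06 + 0.45q) dq = 4.06×115.2798 + ½×0.45×115.2798² = 3458.1583.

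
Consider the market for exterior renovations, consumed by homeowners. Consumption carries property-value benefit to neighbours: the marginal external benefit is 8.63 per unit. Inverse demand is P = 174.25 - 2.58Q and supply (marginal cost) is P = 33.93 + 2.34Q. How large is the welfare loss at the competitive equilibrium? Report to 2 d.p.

Market equilibrium (private): 33.93 + 2.34Q = 174.25 - 2.58Q → Q_m = 28.5203.
Social marginal benefit = demand + MEB = 182.88 - 2.58Q.
Set SMB = MC: 182.88 - 2.58Q = 33.93 + 2.34Q → Q* = 30.2744.
Between Q* and Q_m the wedge SMB − MC runs linearly from 0 to MEB(Q_m), so the loss is a triangle.
DWL = ½ × 1.7541 × 8.6300 = 7.5689.

DWL = 7.57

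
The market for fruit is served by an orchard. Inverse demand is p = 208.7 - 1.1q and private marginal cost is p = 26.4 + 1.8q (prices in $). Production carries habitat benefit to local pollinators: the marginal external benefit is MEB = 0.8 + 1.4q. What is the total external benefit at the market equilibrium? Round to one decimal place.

$2816.4

Market equilibrium (private): 26.4 + 1.8q = 208.7 - 1.1q → q_m = 62.8621.
Total external benefit = ∫₀^{q_m} (0.8 + 1.4q) dq = 0.8×62.8621 + ½×1.4×62.8621² = 2816.4402.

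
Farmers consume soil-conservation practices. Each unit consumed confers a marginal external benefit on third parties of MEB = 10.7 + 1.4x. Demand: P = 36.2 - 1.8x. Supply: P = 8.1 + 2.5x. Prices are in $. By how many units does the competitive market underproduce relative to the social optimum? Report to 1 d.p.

Market equilibrium (private): 8.1 + 2.5x = 36.2 - 1.8x → x_m = 6.5349.
Social marginal benefit = demand + MEB = 46.9 - 0.4x.
Set SMB = MC: 46.9 - 0.4x = 8.1 + 2.5x → x* = 13.3793.
Gap = |6.5349 − 13.3793| = 6.8444.

6.8 units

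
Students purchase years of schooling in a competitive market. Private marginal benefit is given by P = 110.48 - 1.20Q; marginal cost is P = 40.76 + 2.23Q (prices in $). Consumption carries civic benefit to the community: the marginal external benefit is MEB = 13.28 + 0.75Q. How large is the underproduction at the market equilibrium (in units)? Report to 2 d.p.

Market equilibrium (private): 40.76 + 2.23Q = 110.48 - 1.20Q → Q_m = 20.3265.
Social marginal benefit = demand + MEB = 123.76 - 0.45Q.
Set SMB = MC: 123.76 - 0.45Q = 40.76 + 2.23Q → Q* = 30.9701.
Gap = |20.3265 − 30.9701| = 10.6436.

10.64 units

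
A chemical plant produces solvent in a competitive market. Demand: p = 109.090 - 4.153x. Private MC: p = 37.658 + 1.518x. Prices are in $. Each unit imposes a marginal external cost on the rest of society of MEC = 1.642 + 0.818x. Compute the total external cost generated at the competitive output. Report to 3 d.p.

$85.574

Market equilibrium (private): 37.658 + 1.518x = 109.090 - 4.153x → x_m = 12.5960.
Total external cost = ∫₀^{x_m} (1.642 + 0.818x) dx = 1.642×12.5960 + ½×0.818×12.5960² = 85.5743.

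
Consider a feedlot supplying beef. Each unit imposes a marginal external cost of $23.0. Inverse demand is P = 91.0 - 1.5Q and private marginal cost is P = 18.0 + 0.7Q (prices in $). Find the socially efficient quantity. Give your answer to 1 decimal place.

Social marginal cost = private MC + MEC = 41.0 + 0.7Q.
Set SMC = demand: 41.0 + 0.7Q = 91.0 - 1.5Q → Q* = 22.7273.

Q* = 22.7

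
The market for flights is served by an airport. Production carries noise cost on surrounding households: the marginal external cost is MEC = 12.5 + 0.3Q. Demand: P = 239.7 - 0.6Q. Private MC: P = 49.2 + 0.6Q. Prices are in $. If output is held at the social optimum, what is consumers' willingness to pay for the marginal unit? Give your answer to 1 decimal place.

Social marginal cost = private MC + MEC = 61.7 + 0.9Q.
Set SMC = demand: 61.7 + 0.9Q = 239.7 - 0.6Q → Q* = 118.6667.
Consumer price on the demand curve at Q*: 239.7 − 0.6×118.6667 = 168.5000.

P = $168.5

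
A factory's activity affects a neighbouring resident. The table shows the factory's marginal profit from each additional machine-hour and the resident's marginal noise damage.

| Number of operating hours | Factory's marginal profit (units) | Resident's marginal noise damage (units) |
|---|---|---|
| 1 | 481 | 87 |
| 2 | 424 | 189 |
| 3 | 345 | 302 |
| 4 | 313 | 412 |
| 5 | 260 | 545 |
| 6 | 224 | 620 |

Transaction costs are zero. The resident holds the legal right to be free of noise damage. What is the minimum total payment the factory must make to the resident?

Efficient level: marginal profit ≥ marginal noise damage through level 3, so k* = 3.
With the resident holding the right, the factory must at least compensate total damage at k*: 87 + 189 + 302 = 578.

578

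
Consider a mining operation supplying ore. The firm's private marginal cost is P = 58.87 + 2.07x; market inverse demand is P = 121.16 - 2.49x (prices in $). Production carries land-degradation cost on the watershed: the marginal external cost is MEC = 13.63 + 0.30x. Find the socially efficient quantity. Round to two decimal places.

x* = 10.01

Social marginal cost = private MC + MEC = 72.50 + 2.37x.
Set SMC = demand: 72.50 + 2.37x = 121.16 - 2.49x → x* = 10.0123.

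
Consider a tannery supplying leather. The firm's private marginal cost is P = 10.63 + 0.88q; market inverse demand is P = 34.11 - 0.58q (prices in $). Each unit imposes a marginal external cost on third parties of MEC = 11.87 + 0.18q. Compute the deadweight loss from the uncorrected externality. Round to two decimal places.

Market equilibrium (private): 10.63 + 0.88q = 34.11 - 0.58q → q_m = 16.0822.
Social marginal cost = private MC + MEC = 22.50 + 1.06q.
Set SMC = demand: 22.50 + 1.06q = 34.11 - 0.58q → q* = 7.0793.
Between q* and q_m the wedge SMC − demand runs linearly from 0 to MEC(q_m), so the loss is a triangle.
DWL = ½ × 9.0029 × 14.7648 = 66.4630.

DWL = $66.46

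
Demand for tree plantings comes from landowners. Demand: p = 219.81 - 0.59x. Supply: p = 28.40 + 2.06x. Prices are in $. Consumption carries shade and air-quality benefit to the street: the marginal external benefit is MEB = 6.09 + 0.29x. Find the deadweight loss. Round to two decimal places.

DWL = $154.87

Market equilibrium (private): 28.40 + 2.06x = 219.81 - 0.59x → x_m = 72.2302.
Social marginal benefit = demand + MEB = 225.90 - 0.30x.
Set SMB = MC: 225.90 - 0.30x = 28.40 + 2.06x → x* = 83.6864.
Between x* and x_m the wedge SMB − MC runs linearly from 0 to MEB(x_m), so the loss is a triangle.
DWL = ½ × 11.4562 × 27.0368 = 154.8695.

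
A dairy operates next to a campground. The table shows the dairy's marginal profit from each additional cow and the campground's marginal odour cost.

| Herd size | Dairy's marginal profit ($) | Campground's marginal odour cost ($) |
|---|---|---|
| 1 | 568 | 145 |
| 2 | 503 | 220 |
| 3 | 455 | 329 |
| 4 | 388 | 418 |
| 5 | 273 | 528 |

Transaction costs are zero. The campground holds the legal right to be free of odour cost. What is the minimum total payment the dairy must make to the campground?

Efficient level: marginal profit ≥ marginal odour cost through level 3, so k* = 3.
With the campground holding the right, the dairy must at least compensate total damage at k*: 145 + 220 + 329 = 694.

$694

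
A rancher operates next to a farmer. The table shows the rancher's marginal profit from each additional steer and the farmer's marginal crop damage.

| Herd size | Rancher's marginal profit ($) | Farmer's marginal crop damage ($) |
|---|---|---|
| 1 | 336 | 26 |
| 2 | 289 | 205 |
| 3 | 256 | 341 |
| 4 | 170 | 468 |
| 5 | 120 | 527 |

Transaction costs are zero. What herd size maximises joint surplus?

2

Bargaining reaches the level where marginal profit last exceeds marginal crop damage.
That holds through level 2 (289 ≥ 205) but not at 3 (256 < 341).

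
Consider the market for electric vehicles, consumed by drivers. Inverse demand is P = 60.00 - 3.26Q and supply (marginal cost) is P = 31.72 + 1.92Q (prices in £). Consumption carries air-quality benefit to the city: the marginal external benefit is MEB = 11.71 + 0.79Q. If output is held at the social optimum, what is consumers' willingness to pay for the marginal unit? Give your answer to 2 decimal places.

P = £30.30

Social marginal benefit = demand + MEB = 71.71 - 2.47Q.
Set SMB = MC: 71.71 - 2.47Q = 31.72 + 1.92Q → Q* = 9.1093.
Consumer price on the demand curve at Q*: 60.00 − 3.26×9.1093 = 30.3037.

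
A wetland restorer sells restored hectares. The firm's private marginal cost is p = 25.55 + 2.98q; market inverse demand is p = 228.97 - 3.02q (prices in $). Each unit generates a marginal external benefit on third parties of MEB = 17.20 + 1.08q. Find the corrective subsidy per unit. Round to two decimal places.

Social marginal cost = private MC − MEB = 8.35 + 1.90q.
Set SMC = demand: 8.35 + 1.90q = 228.97 - 3.02q → q* = 44.8415.
The Pigouvian subsidy equals MEB at q*: 17.20 + 1.08×44.8415 = 65.6288.

subsidy = $65.63 per unit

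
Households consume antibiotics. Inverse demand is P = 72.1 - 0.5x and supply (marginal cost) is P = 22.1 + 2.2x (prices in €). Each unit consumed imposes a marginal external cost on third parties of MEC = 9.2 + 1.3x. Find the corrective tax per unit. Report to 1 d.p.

tax = €22.5 per unit

Social marginal benefit = demand − MEC = 62.9 - 1.8x.
Set SMB = MC: 62.9 - 1.8x = 22.1 + 2.2x → x* = 10.2000.
The Pigouvian tax equals MEC at x*: 9.2 + 1.3×10.2000 = 22.4600.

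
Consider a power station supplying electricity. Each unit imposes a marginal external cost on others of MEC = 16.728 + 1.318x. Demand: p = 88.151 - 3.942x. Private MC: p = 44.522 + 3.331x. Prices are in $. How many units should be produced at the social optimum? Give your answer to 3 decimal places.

x* = 3.131

Social marginal cost = private MC + MEC = 61.250 + 4.649x.
Set SMC = demand: 61.250 + 4.649x = 88.151 - 3.942x → x* = 3.1313.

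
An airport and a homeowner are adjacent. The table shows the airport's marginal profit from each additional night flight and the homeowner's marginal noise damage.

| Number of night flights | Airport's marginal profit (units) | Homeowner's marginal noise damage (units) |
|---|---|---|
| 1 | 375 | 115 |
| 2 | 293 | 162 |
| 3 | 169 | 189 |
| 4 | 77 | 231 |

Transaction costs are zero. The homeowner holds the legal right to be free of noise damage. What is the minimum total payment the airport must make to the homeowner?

277

Efficient level: marginal profit ≥ marginal noise damage through level 2, so k* = 2.
With the homeowner holding the right, the airport must at least compensate total damage at k*: 115 + 162 = 277.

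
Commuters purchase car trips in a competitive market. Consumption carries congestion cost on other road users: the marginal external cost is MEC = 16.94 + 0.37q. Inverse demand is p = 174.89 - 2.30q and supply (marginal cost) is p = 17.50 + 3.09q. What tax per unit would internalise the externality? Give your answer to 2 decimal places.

Social marginal benefit = demand − MEC = 157.95 - 2.67q.
Set SMB = MC: 157.95 - 2.67q = 17.50 + 3.09q → q* = 24.3837.
The Pigouvian tax equals MEC at q*: 16.94 + 0.37×24.3837 = 25.9620.

tax = 25.96 per unit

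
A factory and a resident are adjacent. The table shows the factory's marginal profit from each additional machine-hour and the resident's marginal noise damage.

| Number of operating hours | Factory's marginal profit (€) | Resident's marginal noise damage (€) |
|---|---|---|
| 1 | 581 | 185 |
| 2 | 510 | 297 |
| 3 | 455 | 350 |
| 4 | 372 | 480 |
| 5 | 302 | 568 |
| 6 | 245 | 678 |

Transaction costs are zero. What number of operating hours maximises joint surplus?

3

Bargaining reaches the level where marginal profit last exceeds marginal noise damage.
That holds through level 3 (455 ≥ 350) but not at 4 (372 < 480).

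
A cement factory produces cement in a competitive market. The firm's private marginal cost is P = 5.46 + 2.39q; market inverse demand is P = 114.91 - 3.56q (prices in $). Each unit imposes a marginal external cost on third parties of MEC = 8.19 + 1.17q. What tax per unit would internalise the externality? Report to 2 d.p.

Social marginal cost = private MC + MEC = 13.65 + 3.56q.
Set SMC = demand: 13.65 + 3.56q = 114.91 - 3.56q → q* = 14.2219.
The Pigouvian tax equals MEC at q*: 8.19 + 1.17×14.2219 = 24.8296.

tax = $24.83 per unit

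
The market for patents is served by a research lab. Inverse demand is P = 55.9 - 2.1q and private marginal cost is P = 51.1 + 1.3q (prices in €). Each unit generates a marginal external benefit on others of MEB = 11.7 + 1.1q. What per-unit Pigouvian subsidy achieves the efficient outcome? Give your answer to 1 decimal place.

subsidy = €19.6 per unit

Social marginal cost = private MC − MEB = 39.4 + 0.2q.
Set SMC = demand: 39.4 + 0.2q = 55.9 - 2.1q → q* = 7.1739.
The Pigouvian subsidy equals MEB at q*: 11.7 + 1.1×7.1739 = 19.5913.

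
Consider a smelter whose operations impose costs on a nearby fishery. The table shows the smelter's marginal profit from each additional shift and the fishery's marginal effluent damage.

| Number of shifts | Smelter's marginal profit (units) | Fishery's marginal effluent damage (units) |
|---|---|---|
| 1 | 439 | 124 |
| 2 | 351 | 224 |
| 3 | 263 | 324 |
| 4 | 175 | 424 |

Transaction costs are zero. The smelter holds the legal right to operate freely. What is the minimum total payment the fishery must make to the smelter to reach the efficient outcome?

438

Left alone the smelter would choose level 4 (marginal profit stays positive).
Efficient level: k* = 2 (marginal profit ≥ marginal effluent damage through 2).
The fishery must at least cover the smelter's forgone profit from cutting 4→2: 263 + 175 = 438.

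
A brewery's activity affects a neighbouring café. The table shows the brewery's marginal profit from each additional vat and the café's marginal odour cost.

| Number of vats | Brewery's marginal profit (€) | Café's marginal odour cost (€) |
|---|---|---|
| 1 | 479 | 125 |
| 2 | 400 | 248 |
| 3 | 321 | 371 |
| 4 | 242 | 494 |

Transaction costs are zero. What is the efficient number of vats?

2

Bargaining reaches the level where marginal profit last exceeds marginal odour cost.
That holds through level 2 (400 ≥ 248) but not at 3 (321 < 371).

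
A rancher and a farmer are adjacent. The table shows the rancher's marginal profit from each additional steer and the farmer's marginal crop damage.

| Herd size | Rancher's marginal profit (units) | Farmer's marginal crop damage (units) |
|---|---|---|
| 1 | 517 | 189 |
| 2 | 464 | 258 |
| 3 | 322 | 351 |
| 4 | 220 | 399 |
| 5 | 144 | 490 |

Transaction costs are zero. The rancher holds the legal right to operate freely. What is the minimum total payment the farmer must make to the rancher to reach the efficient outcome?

686

Left alone the rancher would choose level 5 (marginal profit stays positive).
Efficient level: k* = 2 (marginal profit ≥ marginal crop damage through 2).
The farmer must at least cover the rancher's forgone profit from cutting 5→2: 322 + 220 + 144 = 686.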